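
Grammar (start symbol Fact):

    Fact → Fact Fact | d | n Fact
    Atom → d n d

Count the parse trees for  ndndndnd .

Parse trees for ndndndnd (showing first 6 of 30):
  [Fact [Fact n [Fact d]] [Fact [Fact n [Fact d]] [Fact [Fact n [Fact d]] [Fact n [Fact d]]]]]
  [Fact [Fact n [Fact d]] [Fact [Fact n [Fact d]] [Fact n [Fact [Fact d] [Fact n [Fact d]]]]]]
  [Fact [Fact n [Fact d]] [Fact [Fact [Fact n [Fact d]] [Fact n [Fact d]]] [Fact n [Fact d]]]]
  [Fact [Fact n [Fact d]] [Fact [Fact n [Fact [Fact d] [Fact n [Fact d]]]] [Fact n [Fact d]]]]
  [Fact [Fact n [Fact d]] [Fact n [Fact [Fact d] [Fact [Fact n [Fact d]] [Fact n [Fact d]]]]]]
  [Fact [Fact n [Fact d]] [Fact n [Fact [Fact d] [Fact n [Fact [Fact d] [Fact n [Fact d]]]]]]]

30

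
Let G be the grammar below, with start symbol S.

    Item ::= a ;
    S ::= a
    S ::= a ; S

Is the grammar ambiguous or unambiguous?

(Item is unreachable from S, so its rules don't affect L(S).) The reachable grammar is A → atom sep A | atom. Each atom is followed by either the separator (recurse) or end-of-string (stop) — no choice point.

Unambiguous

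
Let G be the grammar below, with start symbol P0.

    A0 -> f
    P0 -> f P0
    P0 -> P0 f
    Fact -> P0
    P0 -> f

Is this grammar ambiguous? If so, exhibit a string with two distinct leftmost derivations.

Ambiguous

Witness: f f

Derivation 1: P0 ⇒ f P0 ⇒ f f
Derivation 2: P0 ⇒ P0 f ⇒ f f

Two distinct leftmost derivations for the same string.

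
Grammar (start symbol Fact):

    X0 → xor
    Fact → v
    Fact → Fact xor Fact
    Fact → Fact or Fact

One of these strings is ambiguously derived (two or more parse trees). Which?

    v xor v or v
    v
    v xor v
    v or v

v xor v or v: 2 trees
v: 1 tree
v xor v: 1 tree
v or v: 1 tree

v xor v or v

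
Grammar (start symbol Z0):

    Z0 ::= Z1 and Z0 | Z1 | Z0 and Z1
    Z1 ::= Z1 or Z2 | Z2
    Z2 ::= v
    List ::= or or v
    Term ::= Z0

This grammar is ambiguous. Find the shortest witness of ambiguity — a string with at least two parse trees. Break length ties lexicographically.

length 1: no string has ≥2 trees
length 3: v and v has 2 parse trees

Two derivations of v and v:
  Z0 ⇒ Z1 and Z0 ⇒ Z2 and Z0 ⇒ v and Z0 ⇒ v and Z1 ⇒ v and Z2 ⇒ v and v
  Z0 ⇒ Z0 and Z1 ⇒ Z1 and Z1 ⇒ Z2 and Z1 ⇒ v and Z1 ⇒ v and Z2 ⇒ v and v

v and v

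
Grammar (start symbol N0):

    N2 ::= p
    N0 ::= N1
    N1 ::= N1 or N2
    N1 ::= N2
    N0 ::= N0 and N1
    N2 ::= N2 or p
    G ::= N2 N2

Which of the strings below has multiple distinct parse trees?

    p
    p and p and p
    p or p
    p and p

p: 1 tree
p and p and p: 1 tree
p or p: 2 trees
p and p: 1 tree

p or p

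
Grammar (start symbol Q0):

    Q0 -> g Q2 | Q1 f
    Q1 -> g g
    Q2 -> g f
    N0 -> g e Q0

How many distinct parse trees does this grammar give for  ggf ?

2

Parse trees for ggf:
  [Q0 g [Q2 g f]]
  [Q0 [Q1 g g] f]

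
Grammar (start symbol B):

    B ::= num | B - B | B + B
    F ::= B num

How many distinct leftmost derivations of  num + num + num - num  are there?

Parse trees for num + num + num - num:
  [B [B [B num] + [B [B num] + [B num]]] - [B num]]
  [B [B [B [B num] + [B num]] + [B num]] - [B num]]
  [B [B num] + [B [B [B num] + [B num]] - [B num]]]
  [B [B num] + [B [B num] + [B [B num] - [B num]]]]
  [B [B [B num] + [B num]] + [B [B num] - [B num]]]

5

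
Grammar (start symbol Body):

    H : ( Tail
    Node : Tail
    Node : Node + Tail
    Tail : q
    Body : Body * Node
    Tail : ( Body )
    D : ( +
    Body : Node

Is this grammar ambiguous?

Only Body, Node, Tail are reachable from Body; ignoring the rest: Body → Body * Node | Node  ;  Node → Node + Tail | Tail  — a left-associative chain with Tail at the bottom. Each string factors uniquely by precedence.

Unambiguous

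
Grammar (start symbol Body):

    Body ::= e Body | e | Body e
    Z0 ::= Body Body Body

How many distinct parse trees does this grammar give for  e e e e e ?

16

Parse trees for e e e e e (showing first 6 of 16):
  [Body e [Body e [Body e [Body e [Body e]]]]]
  [Body e [Body e [Body e [Body [Body e] e]]]]
  [Body e [Body e [Body [Body e [Body e]] e]]]
  [Body e [Body e [Body [Body [Body e] e] e]]]
  [Body e [Body [Body e [Body e [Body e]]] e]]
  [Body e [Body [Body e [Body [Body e] e]] e]]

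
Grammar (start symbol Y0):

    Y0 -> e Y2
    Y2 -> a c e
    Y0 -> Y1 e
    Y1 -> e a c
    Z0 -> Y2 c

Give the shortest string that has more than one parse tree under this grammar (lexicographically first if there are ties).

e a c e

length 4: e a c e has 2 parse trees

Two derivations of e a c e:
  Y0 ⇒ e Y2 ⇒ e a c e
  Y0 ⇒ Y1 e ⇒ e a c e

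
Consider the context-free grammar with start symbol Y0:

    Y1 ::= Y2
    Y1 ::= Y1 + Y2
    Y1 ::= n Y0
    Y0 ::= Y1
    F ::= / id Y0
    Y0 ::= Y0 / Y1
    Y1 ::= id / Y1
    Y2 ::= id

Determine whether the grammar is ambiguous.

Witness: id / id

Derivation 1: Y0 ⇒ Y1 ⇒ id / Y1 ⇒ id / Y2 ⇒ id / id
Derivation 2: Y0 ⇒ Y0 / Y1 ⇒ Y1 / Y1 ⇒ Y2 / Y1 ⇒ id / Y1 ⇒ id / Y2 ⇒ id / id

Two distinct leftmost derivations for the same string.

Ambiguous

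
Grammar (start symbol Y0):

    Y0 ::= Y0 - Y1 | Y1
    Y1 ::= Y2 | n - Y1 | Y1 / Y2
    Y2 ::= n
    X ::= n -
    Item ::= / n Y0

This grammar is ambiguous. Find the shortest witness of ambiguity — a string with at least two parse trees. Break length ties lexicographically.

length 1: no string has ≥2 trees
length 3: n - n has 2 parse trees

Two derivations of n - n:
  Y0 ⇒ Y0 - Y1 ⇒ Y1 - Y1 ⇒ Y2 - Y1 ⇒ n - Y1 ⇒ n - Y2 ⇒ n - n
  Y0 ⇒ Y1 ⇒ n - Y1 ⇒ n - Y2 ⇒ n - n

n - n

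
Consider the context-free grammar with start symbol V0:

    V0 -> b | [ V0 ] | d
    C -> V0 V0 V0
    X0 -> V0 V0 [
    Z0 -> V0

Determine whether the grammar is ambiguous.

Unambiguous

Only V0 is reachable from V0; ignoring the rest: Each string is a nest of matched brackets around a single atom. An opening bracket forces the recursive rule; an atom forces the base rule.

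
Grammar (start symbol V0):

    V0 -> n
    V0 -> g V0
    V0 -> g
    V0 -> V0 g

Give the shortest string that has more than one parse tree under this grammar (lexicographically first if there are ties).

g g

length 1: no string has ≥2 trees
length 2: g g has 2 parse trees

Two derivations of g g:
  V0 ⇒ g V0 ⇒ g g
  V0 ⇒ V0 g ⇒ g g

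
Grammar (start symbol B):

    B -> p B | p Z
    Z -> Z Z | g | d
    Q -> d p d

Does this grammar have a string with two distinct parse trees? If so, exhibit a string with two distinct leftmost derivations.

Witness: p d d d

Derivation 1: B ⇒ p Z ⇒ p Z Z ⇒ p Z Z Z ⇒ p d Z Z ⇒ p d d Z ⇒ p d d d
Derivation 2: B ⇒ p Z ⇒ p Z Z ⇒ p d Z ⇒ p d Z Z ⇒ p d d Z ⇒ p d d d

Two distinct leftmost derivations for the same string.

Ambiguous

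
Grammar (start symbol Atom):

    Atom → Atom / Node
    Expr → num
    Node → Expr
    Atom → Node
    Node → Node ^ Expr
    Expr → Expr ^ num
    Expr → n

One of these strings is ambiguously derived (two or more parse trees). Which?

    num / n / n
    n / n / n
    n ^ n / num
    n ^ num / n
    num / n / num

n ^ num / n

num / n / n: 1 tree
n / n / n: 1 tree
n ^ n / num: 1 tree
n ^ num / n: 2 trees
num / n / num: 1 tree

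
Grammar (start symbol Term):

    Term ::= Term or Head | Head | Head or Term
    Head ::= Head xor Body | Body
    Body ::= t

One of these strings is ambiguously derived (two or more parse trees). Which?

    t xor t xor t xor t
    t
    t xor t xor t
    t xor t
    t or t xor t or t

t or t xor t or t

t xor t xor t xor t: 1 tree
t: 1 tree
t xor t xor t: 1 tree
t xor t: 1 tree
t or t xor t or t: 4 trees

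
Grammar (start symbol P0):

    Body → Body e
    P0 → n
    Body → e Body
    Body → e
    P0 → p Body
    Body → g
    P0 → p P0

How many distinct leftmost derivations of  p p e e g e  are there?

3

Parse trees for p p e e g e:
  [P0 p [P0 p [Body [Body e [Body e [Body g]]] e]]]
  [P0 p [P0 p [Body e [Body [Body e [Body g]] e]]]]
  [P0 p [P0 p [Body e [Body e [Body [Body g] e]]]]]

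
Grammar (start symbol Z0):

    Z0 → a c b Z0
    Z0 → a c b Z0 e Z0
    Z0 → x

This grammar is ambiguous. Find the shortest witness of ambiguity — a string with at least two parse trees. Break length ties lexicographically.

a c b a c b x e x

length 1: no string has ≥2 trees
length 4: no string has ≥2 trees
length 6: no string has ≥2 trees
length 7: no string has ≥2 trees
length 9: a c b a c b x e x has 2 parse trees

Two derivations of a c b a c b x e x:
  Z0 ⇒ a c b Z0 ⇒ a c b a c b Z0 e Z0 ⇒ a c b a c b x e Z0 ⇒ a c b a c b x e x
  Z0 ⇒ a c b Z0 e Z0 ⇒ a c b a c b Z0 e Z0 ⇒ a c b a c b x e Z0 ⇒ a c b a c b x e x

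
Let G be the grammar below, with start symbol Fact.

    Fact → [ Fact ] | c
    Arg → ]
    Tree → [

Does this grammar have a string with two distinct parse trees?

(Arg, Tree are unreachable from Fact, so their rules don't affect L(Fact).) L(Fact) is { openⁿ atom closeⁿ : n ≥ 0 }. The bracket depth fixes n, and the derivation is forced at every step.

Unambiguous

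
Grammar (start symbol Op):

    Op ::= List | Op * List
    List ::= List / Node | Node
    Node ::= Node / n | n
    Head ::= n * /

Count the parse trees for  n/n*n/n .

Parse trees for n/n*n/n:
  [Op [Op [List [List [Node n]] / [Node n]]] * [List [List [Node n]] / [Node n]]]
  [Op [Op [List [List [Node n]] / [Node n]]] * [List [Node [Node n] / n]]]
  [Op [Op [List [Node [Node n] / n]]] * [List [List [Node n]] / [Node n]]]
  [Op [Op [List [Node [Node n] / n]]] * [List [Node [Node n] / n]]]

4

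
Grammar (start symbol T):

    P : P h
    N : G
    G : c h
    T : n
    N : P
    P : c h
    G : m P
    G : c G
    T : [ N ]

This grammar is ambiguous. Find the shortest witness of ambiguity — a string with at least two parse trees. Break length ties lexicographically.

[ c h ]

length 1: no string has ≥2 trees
length 4: [ c h ] has 2 parse trees

Two derivations of [ c h ]:
  T ⇒ [ N ] ⇒ [ G ] ⇒ [ c h ]
  T ⇒ [ N ] ⇒ [ P ] ⇒ [ c h ]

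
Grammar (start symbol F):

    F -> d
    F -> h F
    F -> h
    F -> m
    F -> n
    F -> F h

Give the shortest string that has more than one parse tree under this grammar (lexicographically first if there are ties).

h h

length 1: no string has ≥2 trees
length 2: h h has 2 parse trees

Two derivations of h h:
  F ⇒ h F ⇒ h h
  F ⇒ F h ⇒ h h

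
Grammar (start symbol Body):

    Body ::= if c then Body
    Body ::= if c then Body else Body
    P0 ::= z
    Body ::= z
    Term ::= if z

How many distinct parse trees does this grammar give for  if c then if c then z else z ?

Parse trees for if c then if c then z else z:
  [Body if c then [Body if c then [Body z] else [Body z]]]
  [Body if c then [Body if c then [Body z]] else [Body z]]

2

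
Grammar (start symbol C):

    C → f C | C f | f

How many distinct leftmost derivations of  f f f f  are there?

Parse trees for f f f f:
  [C f [C f [C f [C f]]]]
  [C f [C f [C [C f] f]]]
  [C f [C [C f [C f]] f]]
  [C f [C [C [C f] f] f]]
  [C [C f [C f [C f]]] f]
  [C [C f [C [C f] f]] f]
  [C [C [C f [C f]] f] f]
  [C [C [C [C f] f] f] f]

8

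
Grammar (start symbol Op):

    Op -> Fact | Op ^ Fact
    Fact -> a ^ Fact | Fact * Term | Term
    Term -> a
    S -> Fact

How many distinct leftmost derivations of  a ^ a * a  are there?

Parse trees for a ^ a * a:
  [Op [Fact a ^ [Fact [Fact [Term a]] * [Term a]]]]
  [Op [Fact [Fact a ^ [Fact [Term a]]] * [Term a]]]
  [Op [Op [Fact [Term a]]] ^ [Fact [Fact [Term a]] * [Term a]]]

3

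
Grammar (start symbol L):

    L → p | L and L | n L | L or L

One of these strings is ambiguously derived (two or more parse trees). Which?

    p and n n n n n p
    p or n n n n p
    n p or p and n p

n p or p and n p

p and n n n n n p: 1 tree
p or n n n n p: 1 tree
n p or p and n p: 5 trees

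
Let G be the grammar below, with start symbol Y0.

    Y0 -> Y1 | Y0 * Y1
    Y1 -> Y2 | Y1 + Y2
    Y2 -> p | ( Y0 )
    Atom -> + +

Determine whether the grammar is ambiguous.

Unambiguous

Only Y0, Y1, Y2 are reachable from Y0; ignoring the rest: Y0 → Y0 * Y1 | Y1  ;  Y1 → Y1 + Y2 | Y2  — a left-associative chain with Y2 at the bottom. Each string factors uniquely by precedence.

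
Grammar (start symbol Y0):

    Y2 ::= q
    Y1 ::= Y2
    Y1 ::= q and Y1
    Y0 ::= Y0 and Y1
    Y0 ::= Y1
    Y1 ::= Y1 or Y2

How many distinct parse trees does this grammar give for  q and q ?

2

Parse trees for q and q:
  [Y0 [Y0 [Y1 [Y2 q]]] and [Y1 [Y2 q]]]
  [Y0 [Y1 q and [Y1 [Y2 q]]]]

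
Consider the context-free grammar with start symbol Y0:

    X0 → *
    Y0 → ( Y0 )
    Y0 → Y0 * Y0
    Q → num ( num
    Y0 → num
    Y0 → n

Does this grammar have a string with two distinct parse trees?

Ambiguous

Witness: n * n * n

Derivation 1: Y0 ⇒ Y0 * Y0 ⇒ Y0 * Y0 * Y0 ⇒ n * Y0 * Y0 ⇒ n * n * Y0 ⇒ n * n * n
Derivation 2: Y0 ⇒ Y0 * Y0 ⇒ n * Y0 ⇒ n * Y0 * Y0 ⇒ n * n * Y0 ⇒ n * n * n

Two distinct leftmost derivations for the same string.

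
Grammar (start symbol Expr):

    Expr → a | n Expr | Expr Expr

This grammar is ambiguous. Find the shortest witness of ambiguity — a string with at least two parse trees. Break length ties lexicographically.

length 1: no string has ≥2 trees
length 2: no string has ≥2 trees
length 3: a a a has 2 parse trees

Two derivations of a a a:
  Expr ⇒ Expr Expr ⇒ a Expr ⇒ a Expr Expr ⇒ a a Expr ⇒ a a a
  Expr ⇒ Expr Expr ⇒ Expr Expr Expr ⇒ a Expr Expr ⇒ a a Expr ⇒ a a a

a a a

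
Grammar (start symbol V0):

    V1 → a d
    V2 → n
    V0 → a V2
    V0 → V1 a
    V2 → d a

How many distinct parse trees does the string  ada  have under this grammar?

2

Parse trees for ada:
  [V0 a [V2 d a]]
  [V0 [V1 a d] a]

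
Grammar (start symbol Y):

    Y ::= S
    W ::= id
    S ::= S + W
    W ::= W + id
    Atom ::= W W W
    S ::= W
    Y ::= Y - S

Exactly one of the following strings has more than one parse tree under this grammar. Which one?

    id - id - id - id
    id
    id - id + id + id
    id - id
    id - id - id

id - id + id + id

id - id - id - id: 1 tree
id: 1 tree
id - id + id + id: 4 trees
id - id: 1 tree
id - id - id: 1 tree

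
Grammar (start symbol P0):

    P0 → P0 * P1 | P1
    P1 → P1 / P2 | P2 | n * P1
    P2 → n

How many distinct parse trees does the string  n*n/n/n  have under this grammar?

Parse trees for n*n/n/n:
  [P0 [P0 [P1 [P2 n]]] * [P1 [P1 [P1 [P2 n]] / [P2 n]] / [P2 n]]]
  [P0 [P1 [P1 [P1 n * [P1 [P2 n]]] / [P2 n]] / [P2 n]]]
  [P0 [P1 [P1 n * [P1 [P1 [P2 n]] / [P2 n]]] / [P2 n]]]
  [P0 [P1 n * [P1 [P1 [P1 [P2 n]] / [P2 n]] / [P2 n]]]]

4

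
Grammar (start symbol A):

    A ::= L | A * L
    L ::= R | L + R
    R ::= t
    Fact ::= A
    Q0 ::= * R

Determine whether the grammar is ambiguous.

Unambiguous

(Fact, Q0 are unreachable from A, so their rules don't affect L(A).) The grammar is stratified — A handles '*' (left-recursive), L handles '+', R atoms. Each operator has a fixed associativity and precedence level, so every string has one parse.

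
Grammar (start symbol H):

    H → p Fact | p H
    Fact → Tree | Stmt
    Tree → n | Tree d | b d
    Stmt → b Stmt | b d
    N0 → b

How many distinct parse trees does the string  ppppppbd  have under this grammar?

2

Parse trees for ppppppbd:
  [H p [H p [H p [H p [H p [H p [Fact [Tree b d]]]]]]]]
  [H p [H p [H p [H p [H p [H p [Fact [Stmt b d]]]]]]]]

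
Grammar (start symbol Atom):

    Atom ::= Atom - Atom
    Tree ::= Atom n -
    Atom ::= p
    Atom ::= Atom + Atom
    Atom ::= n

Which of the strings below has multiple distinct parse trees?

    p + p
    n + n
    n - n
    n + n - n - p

n + n - n - p

p + p: 1 tree
n + n: 1 tree
n - n: 1 tree
n + n - n - p: 5 trees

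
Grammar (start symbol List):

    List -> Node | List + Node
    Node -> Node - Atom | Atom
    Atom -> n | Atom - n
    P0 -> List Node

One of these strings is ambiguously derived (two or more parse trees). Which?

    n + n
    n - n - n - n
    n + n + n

n - n - n - n

n + n: 1 tree
n - n - n - n: 8 trees
n + n + n: 1 tree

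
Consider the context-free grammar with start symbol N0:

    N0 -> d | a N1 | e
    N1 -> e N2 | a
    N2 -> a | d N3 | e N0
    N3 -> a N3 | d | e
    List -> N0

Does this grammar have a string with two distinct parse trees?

Only N0, N1, N2, N3 are reachable from N0; ignoring the rest: Restricted to the reachable nonterminals, every rule has the form A → t or A → t B, and no two rules for the same A share a first terminal. The grammar encodes a DFA — one run per string.

Unambiguous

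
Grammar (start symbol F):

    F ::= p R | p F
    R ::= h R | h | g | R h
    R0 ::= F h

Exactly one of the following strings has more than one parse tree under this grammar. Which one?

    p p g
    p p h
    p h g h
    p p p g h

p p g: 1 tree
p p h: 1 tree
p h g h: 2 trees
p p p g h: 1 tree

p h g h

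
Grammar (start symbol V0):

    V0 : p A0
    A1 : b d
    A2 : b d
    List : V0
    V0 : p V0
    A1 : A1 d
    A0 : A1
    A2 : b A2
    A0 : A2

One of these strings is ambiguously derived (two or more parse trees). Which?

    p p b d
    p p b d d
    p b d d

p p b d: 2 trees
p p b d d: 1 tree
p b d d: 1 tree

p p b d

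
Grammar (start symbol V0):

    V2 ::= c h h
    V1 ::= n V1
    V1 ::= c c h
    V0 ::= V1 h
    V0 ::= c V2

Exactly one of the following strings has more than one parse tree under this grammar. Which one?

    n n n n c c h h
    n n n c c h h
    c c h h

n n n n c c h h: 1 tree
n n n c c h h: 1 tree
c c h h: 2 trees

c c h h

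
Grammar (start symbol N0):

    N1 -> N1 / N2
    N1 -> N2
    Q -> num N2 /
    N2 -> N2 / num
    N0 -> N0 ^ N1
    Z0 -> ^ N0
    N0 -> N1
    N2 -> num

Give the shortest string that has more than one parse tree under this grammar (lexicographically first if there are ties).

length 1: no string has ≥2 trees
length 3: num / num has 2 parse trees

Two derivations of num / num:
  N0 ⇒ N1 ⇒ N1 / N2 ⇒ N2 / N2 ⇒ num / N2 ⇒ num / num
  N0 ⇒ N1 ⇒ N2 ⇒ N2 / num ⇒ num / num

num / num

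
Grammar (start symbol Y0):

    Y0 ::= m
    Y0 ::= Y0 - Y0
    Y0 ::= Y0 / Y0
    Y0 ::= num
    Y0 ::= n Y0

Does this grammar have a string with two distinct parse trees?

Ambiguous

Witness: n m - m

Derivation 1: Y0 ⇒ Y0 - Y0 ⇒ n Y0 - Y0 ⇒ n m - Y0 ⇒ n m - m
Derivation 2: Y0 ⇒ n Y0 ⇒ n Y0 - Y0 ⇒ n m - Y0 ⇒ n m - m

Two distinct leftmost derivations for the same string.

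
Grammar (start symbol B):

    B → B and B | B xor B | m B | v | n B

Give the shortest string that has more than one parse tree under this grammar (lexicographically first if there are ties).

length 1: no string has ≥2 trees
length 2: no string has ≥2 trees
length 3: no string has ≥2 trees
length 4: m v and v has 2 parse trees

Two derivations of m v and v:
  B ⇒ B and B ⇒ m B and B ⇒ m v and B ⇒ m v and v
  B ⇒ m B ⇒ m B and B ⇒ m v and B ⇒ m v and v

m v and v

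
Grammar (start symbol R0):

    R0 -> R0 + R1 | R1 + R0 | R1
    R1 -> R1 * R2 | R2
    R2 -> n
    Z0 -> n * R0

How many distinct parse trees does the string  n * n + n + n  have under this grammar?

4

Parse trees for n * n + n + n:
  [R0 [R0 [R0 [R1 [R1 [R2 n]] * [R2 n]]] + [R1 [R2 n]]] + [R1 [R2 n]]]
  [R0 [R0 [R1 [R1 [R2 n]] * [R2 n]] + [R0 [R1 [R2 n]]]] + [R1 [R2 n]]]
  [R0 [R1 [R1 [R2 n]] * [R2 n]] + [R0 [R0 [R1 [R2 n]]] + [R1 [R2 n]]]]
  [R0 [R1 [R1 [R2 n]] * [R2 n]] + [R0 [R1 [R2 n]] + [R0 [R1 [R2 n]]]]]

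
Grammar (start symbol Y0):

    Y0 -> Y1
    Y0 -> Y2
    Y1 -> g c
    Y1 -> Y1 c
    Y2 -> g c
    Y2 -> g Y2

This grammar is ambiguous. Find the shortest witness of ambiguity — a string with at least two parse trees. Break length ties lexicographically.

length 2: g c has 2 parse trees

Two derivations of g c:
  Y0 ⇒ Y1 ⇒ g c
  Y0 ⇒ Y2 ⇒ g c

g c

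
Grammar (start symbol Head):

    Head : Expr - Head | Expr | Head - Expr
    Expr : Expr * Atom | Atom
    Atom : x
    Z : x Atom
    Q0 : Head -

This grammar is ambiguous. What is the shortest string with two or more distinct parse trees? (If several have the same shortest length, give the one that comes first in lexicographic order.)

x - x

length 1: no string has ≥2 trees
length 3: x - x has 2 parse trees

Two derivations of x - x:
  Head ⇒ Expr - Head ⇒ Atom - Head ⇒ x - Head ⇒ x - Expr ⇒ x - Atom ⇒ x - x
  Head ⇒ Head - Expr ⇒ Expr - Expr ⇒ Atom - Expr ⇒ x - Expr ⇒ x - Atom ⇒ x - x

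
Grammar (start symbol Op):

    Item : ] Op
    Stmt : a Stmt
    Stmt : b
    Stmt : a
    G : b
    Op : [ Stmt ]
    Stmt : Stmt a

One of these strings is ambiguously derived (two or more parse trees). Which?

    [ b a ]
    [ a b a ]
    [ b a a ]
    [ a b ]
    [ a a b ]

[ b a ]: 1 tree
[ a b a ]: 2 trees
[ b a a ]: 1 tree
[ a b ]: 1 tree
[ a a b ]: 1 tree

[ a b a ]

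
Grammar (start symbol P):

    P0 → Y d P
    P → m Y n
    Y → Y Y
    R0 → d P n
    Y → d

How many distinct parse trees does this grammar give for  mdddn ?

2

Parse trees for mdddn:
  [P m [Y [Y d] [Y [Y d] [Y d]]] n]
  [P m [Y [Y [Y d] [Y d]] [Y d]] n]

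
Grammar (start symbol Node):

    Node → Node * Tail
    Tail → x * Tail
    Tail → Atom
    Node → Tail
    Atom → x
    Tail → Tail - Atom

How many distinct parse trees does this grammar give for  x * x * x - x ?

Parse trees for x * x * x - x:
  [Node [Node [Tail [Atom x]]] * [Tail x * [Tail [Tail [Atom x]] - [Atom x]]]]
  [Node [Node [Tail [Atom x]]] * [Tail [Tail x * [Tail [Atom x]]] - [Atom x]]]
  [Node [Node [Node [Tail [Atom x]]] * [Tail [Atom x]]] * [Tail [Tail [Atom x]] - [Atom x]]]
  [Node [Node [Tail x * [Tail [Atom x]]]] * [Tail [Tail [Atom x]] - [Atom x]]]
  [Node [Tail x * [Tail x * [Tail [Tail [Atom x]] - [Atom x]]]]]
  [Node [Tail x * [Tail [Tail x * [Tail [Atom x]]] - [Atom x]]]]
  [Node [Tail [Tail x * [Tail x * [Tail [Atom x]]]] - [Atom x]]]

7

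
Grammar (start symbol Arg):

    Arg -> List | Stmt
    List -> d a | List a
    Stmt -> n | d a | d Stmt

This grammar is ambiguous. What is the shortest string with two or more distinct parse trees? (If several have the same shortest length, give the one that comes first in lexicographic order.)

length 1: no string has ≥2 trees
length 2: d a has 2 parse trees

Two derivations of d a:
  Arg ⇒ List ⇒ d a
  Arg ⇒ Stmt ⇒ d a

d a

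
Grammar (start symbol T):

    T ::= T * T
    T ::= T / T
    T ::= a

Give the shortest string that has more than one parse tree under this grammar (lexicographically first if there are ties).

a * a * a

length 1: no string has ≥2 trees
length 3: no string has ≥2 trees
length 5: a * a * a has 2 parse trees

Two derivations of a * a * a:
  T ⇒ T * T ⇒ T * T * T ⇒ a * T * T ⇒ a * a * T ⇒ a * a * a
  T ⇒ T * T ⇒ a * T ⇒ a * T * T ⇒ a * a * T ⇒ a * a * a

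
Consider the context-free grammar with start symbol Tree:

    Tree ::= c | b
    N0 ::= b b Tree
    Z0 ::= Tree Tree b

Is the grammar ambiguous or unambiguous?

Only Tree is reachable from Tree; ignoring the rest: The reachable rules are right-linear with at most one rule per (nonterminal, next-terminal) pair. Each input token forces the next rule, so parsing is deterministic.

Unambiguous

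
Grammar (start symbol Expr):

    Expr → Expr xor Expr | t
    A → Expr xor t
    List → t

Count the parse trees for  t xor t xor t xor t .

5

Parse trees for t xor t xor t xor t:
  [Expr [Expr t] xor [Expr [Expr t] xor [Expr [Expr t] xor [Expr t]]]]
  [Expr [Expr t] xor [Expr [Expr [Expr t] xor [Expr t]] xor [Expr t]]]
  [Expr [Expr [Expr t] xor [Expr t]] xor [Expr [Expr t] xor [Expr t]]]
  [Expr [Expr [Expr t] xor [Expr [Expr t] xor [Expr t]]] xor [Expr t]]
  [Expr [Expr [Expr [Expr t] xor [Expr t]] xor [Expr t]] xor [Expr t]]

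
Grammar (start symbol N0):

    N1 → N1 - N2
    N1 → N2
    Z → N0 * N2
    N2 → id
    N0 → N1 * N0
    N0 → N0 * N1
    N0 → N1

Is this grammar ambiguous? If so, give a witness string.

Ambiguous

Witness: id * id

Derivation 1: N0 ⇒ N1 * N0 ⇒ N2 * N0 ⇒ id * N0 ⇒ id * N1 ⇒ id * N2 ⇒ id * id
Derivation 2: N0 ⇒ N0 * N1 ⇒ N1 * N1 ⇒ N2 * N1 ⇒ id * N1 ⇒ id * N2 ⇒ id * id

Two distinct leftmost derivations for the same string.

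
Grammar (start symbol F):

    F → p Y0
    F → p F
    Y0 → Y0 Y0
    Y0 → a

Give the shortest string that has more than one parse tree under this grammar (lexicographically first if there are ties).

p a a a

length 2: no string has ≥2 trees
length 3: no string has ≥2 trees
length 4: p a a a has 2 parse trees

Two derivations of p a a a:
  F ⇒ p Y0 ⇒ p Y0 Y0 ⇒ p Y0 Y0 Y0 ⇒ p a Y0 Y0 ⇒ p a a Y0 ⇒ p a a a
  F ⇒ p Y0 ⇒ p Y0 Y0 ⇒ p a Y0 ⇒ p a Y0 Y0 ⇒ p a a Y0 ⇒ p a a a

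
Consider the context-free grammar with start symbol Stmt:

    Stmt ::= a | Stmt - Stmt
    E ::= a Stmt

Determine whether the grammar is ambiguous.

Ambiguous

Witness: a - a - a

Derivation 1: Stmt ⇒ Stmt - Stmt ⇒ a - Stmt ⇒ a - Stmt - Stmt ⇒ a - a - Stmt ⇒ a - a - a
Derivation 2: Stmt ⇒ Stmt - Stmt ⇒ Stmt - Stmt - Stmt ⇒ a - Stmt - Stmt ⇒ a - a - Stmt ⇒ a - a - a

Two distinct leftmost derivations for the same string.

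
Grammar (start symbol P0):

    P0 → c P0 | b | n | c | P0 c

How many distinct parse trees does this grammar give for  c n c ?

2

Parse trees for c n c:
  [P0 c [P0 [P0 n] c]]
  [P0 [P0 c [P0 n]] c]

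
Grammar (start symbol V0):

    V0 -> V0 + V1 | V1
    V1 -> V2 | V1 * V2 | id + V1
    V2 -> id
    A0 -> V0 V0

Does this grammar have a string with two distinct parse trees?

Ambiguous

Witness: id + id

Derivation 1: V0 ⇒ V0 + V1 ⇒ V1 + V1 ⇒ V2 + V1 ⇒ id + V1 ⇒ id + V2 ⇒ id + id
Derivation 2: V0 ⇒ V1 ⇒ id + V1 ⇒ id + V2 ⇒ id + id

Two distinct leftmost derivations for the same string.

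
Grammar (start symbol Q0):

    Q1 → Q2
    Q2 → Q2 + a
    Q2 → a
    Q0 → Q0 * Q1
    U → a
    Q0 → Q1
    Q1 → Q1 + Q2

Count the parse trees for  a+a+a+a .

8

Parse trees for a+a+a+a:
  [Q0 [Q1 [Q2 [Q2 [Q2 [Q2 a] + a] + a] + a]]]
  [Q0 [Q1 [Q1 [Q2 a]] + [Q2 [Q2 [Q2 a] + a] + a]]]
  [Q0 [Q1 [Q1 [Q2 [Q2 a] + a]] + [Q2 [Q2 a] + a]]]
  [Q0 [Q1 [Q1 [Q1 [Q2 a]] + [Q2 a]] + [Q2 [Q2 a] + a]]]
  [Q0 [Q1 [Q1 [Q2 [Q2 [Q2 a] + a] + a]] + [Q2 a]]]
  [Q0 [Q1 [Q1 [Q1 [Q2 a]] + [Q2 [Q2 a] + a]] + [Q2 a]]]
  [Q0 [Q1 [Q1 [Q1 [Q2 [Q2 a] + a]] + [Q2 a]] + [Q2 a]]]
  [Q0 [Q1 [Q1 [Q1 [Q1 [Q2 a]] + [Q2 a]] + [Q2 a]] + [Q2 a]]]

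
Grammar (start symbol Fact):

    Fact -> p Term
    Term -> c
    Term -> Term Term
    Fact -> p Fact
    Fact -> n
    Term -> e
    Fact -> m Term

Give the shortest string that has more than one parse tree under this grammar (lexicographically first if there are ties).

length 1: no string has ≥2 trees
length 2: no string has ≥2 trees
length 3: no string has ≥2 trees
length 4: m c c c has 2 parse trees

Two derivations of m c c c:
  Fact ⇒ m Term ⇒ m Term Term ⇒ m c Term ⇒ m c Term Term ⇒ m c c Term ⇒ m c c c
  Fact ⇒ m Term ⇒ m Term Term ⇒ m Term Term Term ⇒ m c Term Term ⇒ m c c Term ⇒ m c c c

m c c c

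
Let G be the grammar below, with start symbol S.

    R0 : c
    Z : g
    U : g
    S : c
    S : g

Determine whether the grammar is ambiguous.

Only S is reachable from S; ignoring the rest: Each reachable nonterminal has at most one production per leading terminal, and all productions are right-linear; the derivation is determined token-by-token.

Unambiguous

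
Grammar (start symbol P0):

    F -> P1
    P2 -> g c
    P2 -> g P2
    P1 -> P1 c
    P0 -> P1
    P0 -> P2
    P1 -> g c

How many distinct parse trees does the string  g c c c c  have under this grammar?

1

Parse trees for g c c c c:
  [P0 [P1 [P1 [P1 [P1 g c] c] c] c]]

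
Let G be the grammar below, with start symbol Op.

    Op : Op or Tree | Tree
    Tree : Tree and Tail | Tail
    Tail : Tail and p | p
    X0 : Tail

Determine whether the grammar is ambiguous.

Ambiguous

Witness: p and p

Derivation 1: Op ⇒ Tree ⇒ Tree and Tail ⇒ Tail and Tail ⇒ p and Tail ⇒ p and p
Derivation 2: Op ⇒ Tree ⇒ Tail ⇒ Tail and p ⇒ p and p

Two distinct leftmost derivations for the same string.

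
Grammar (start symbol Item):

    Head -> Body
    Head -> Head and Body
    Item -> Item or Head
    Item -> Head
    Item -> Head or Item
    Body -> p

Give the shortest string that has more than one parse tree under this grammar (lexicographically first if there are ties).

p or p

length 1: no string has ≥2 trees
length 3: p or p has 2 parse trees

Two derivations of p or p:
  Item ⇒ Item or Head ⇒ Head or Head ⇒ Body or Head ⇒ p or Head ⇒ p or Body ⇒ p or p
  Item ⇒ Head or Item ⇒ Body or Item ⇒ p or Item ⇒ p or Head ⇒ p or Body ⇒ p or p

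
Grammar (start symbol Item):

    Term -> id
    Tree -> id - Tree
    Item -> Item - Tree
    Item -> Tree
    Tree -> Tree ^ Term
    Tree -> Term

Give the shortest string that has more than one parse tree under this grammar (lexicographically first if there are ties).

id - id

length 1: no string has ≥2 trees
length 3: id - id has 2 parse trees

Two derivations of id - id:
  Item ⇒ Item - Tree ⇒ Tree - Tree ⇒ Term - Tree ⇒ id - Tree ⇒ id - Term ⇒ id - id
  Item ⇒ Tree ⇒ id - Tree ⇒ id - Term ⇒ id - id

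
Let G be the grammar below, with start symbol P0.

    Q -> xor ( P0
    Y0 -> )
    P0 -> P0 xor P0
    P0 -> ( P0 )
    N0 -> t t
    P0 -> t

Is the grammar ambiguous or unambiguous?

Witness: t xor t xor t

Derivation 1: P0 ⇒ P0 xor P0 ⇒ P0 xor P0 xor P0 ⇒ t xor P0 xor P0 ⇒ t xor t xor P0 ⇒ t xor t xor t
Derivation 2: P0 ⇒ P0 xor P0 ⇒ t xor P0 ⇒ t xor P0 xor P0 ⇒ t xor t xor P0 ⇒ t xor t xor t

Two distinct leftmost derivations for the same string.

Ambiguous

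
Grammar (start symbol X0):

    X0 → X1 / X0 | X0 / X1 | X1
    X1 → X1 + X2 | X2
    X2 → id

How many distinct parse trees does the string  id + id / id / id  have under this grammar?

Parse trees for id + id / id / id:
  [X0 [X1 [X1 [X2 id]] + [X2 id]] / [X0 [X1 [X2 id]] / [X0 [X1 [X2 id]]]]]
  [X0 [X1 [X1 [X2 id]] + [X2 id]] / [X0 [X0 [X1 [X2 id]]] / [X1 [X2 id]]]]
  [X0 [X0 [X1 [X1 [X2 id]] + [X2 id]] / [X0 [X1 [X2 id]]]] / [X1 [X2 id]]]
  [X0 [X0 [X0 [X1 [X1 [X2 id]] + [X2 id]]] / [X1 [X2 id]]] / [X1 [X2 id]]]

4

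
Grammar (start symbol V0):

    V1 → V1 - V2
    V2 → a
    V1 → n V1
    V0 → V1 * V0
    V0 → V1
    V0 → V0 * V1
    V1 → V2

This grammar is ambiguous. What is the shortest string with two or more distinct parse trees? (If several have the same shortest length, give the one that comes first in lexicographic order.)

a * a

length 1: no string has ≥2 trees
length 2: no string has ≥2 trees
length 3: a * a has 2 parse trees

Two derivations of a * a:
  V0 ⇒ V1 * V0 ⇒ V2 * V0 ⇒ a * V0 ⇒ a * V1 ⇒ a * V2 ⇒ a * a
  V0 ⇒ V0 * V1 ⇒ V1 * V1 ⇒ V2 * V1 ⇒ a * V1 ⇒ a * V2 ⇒ a * a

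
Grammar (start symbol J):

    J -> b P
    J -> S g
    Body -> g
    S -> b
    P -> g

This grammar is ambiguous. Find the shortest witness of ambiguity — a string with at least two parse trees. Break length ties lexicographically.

length 2: b g has 2 parse trees

Two derivations of b g:
  J ⇒ b P ⇒ b g
  J ⇒ S g ⇒ b g

b g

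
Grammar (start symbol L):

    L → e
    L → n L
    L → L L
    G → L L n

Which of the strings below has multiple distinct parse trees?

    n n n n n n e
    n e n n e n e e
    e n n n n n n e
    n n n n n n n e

n n n n n n e: 1 tree
n e n n e n e e: 43 trees
e n n n n n n e: 1 tree
n n n n n n n e: 1 tree

n e n n e n e e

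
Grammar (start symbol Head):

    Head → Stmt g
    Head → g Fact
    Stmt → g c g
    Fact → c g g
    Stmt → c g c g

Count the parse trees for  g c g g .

Parse trees for g c g g:
  [Head [Stmt g c g] g]
  [Head g [Fact c g g]]

2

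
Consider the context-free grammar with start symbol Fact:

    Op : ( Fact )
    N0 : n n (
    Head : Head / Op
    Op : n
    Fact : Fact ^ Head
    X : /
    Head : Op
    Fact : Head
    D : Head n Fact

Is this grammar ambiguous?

Only Fact, Head, Op are reachable from Fact; ignoring the rest: Fact → Fact ^ Head | Head  ;  Head → Head / Op | Op  — a left-associative chain with Op at the bottom. Each string factors uniquely by precedence.

Unambiguous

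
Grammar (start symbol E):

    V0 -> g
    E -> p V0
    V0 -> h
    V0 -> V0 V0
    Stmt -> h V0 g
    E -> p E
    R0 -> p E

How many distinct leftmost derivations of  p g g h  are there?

Parse trees for p g g h:
  [E p [V0 [V0 g] [V0 [V0 g] [V0 h]]]]
  [E p [V0 [V0 [V0 g] [V0 g]] [V0 h]]]

2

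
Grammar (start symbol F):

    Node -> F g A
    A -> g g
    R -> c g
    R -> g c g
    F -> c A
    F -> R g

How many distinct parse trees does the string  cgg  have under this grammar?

2

Parse trees for cgg:
  [F c [A g g]]
  [F [R c g] g]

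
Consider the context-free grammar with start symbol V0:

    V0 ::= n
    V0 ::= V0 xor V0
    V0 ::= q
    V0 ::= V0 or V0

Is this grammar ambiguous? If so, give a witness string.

Witness: n or n or n

Derivation 1: V0 ⇒ V0 or V0 ⇒ n or V0 ⇒ n or V0 or V0 ⇒ n or n or V0 ⇒ n or n or n
Derivation 2: V0 ⇒ V0 or V0 ⇒ V0 or V0 or V0 ⇒ n or V0 or V0 ⇒ n or n or V0 ⇒ n or n or n

Two distinct leftmost derivations for the same string.

Ambiguous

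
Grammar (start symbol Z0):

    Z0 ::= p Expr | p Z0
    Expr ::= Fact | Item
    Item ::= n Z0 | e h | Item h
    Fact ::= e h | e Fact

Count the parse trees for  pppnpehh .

Parse trees for pppnpehh:
  [Z0 p [Z0 p [Z0 p [Expr [Item n [Z0 p [Expr [Item [Item e h] h]]]]]]]]
  [Z0 p [Z0 p [Z0 p [Expr [Item [Item n [Z0 p [Expr [Fact e h]]]] h]]]]]
  [Z0 p [Z0 p [Z0 p [Expr [Item [Item n [Z0 p [Expr [Item e h]]]] h]]]]]

3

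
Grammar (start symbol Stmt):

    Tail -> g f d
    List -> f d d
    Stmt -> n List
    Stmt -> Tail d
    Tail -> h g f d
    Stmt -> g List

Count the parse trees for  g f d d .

Parse trees for g f d d:
  [Stmt [Tail g f d] d]
  [Stmt g [List f d d]]

2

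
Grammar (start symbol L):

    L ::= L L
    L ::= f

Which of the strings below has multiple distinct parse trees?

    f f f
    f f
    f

f f f

f f f: 2 trees
f f: 1 tree
f: 1 tree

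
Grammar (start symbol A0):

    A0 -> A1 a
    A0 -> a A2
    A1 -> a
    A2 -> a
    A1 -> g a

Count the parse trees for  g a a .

1

Parse trees for g a a:
  [A0 [A1 g a] a]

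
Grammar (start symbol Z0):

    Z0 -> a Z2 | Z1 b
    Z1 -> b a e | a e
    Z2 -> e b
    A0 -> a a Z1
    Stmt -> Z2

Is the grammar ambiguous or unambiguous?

Ambiguous

Witness: a e b

Derivation 1: Z0 ⇒ a Z2 ⇒ a e b
Derivation 2: Z0 ⇒ Z1 b ⇒ a e b

Two distinct leftmost derivations for the same string.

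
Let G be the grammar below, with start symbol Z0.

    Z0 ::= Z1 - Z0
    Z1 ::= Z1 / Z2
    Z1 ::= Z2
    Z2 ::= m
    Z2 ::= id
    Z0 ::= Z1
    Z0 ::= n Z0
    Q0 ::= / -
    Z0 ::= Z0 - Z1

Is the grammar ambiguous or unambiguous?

Witness: id - id

Derivation 1: Z0 ⇒ Z1 - Z0 ⇒ Z2 - Z0 ⇒ id - Z0 ⇒ id - Z1 ⇒ id - Z2 ⇒ id - id
Derivation 2: Z0 ⇒ Z0 - Z1 ⇒ Z1 - Z1 ⇒ Z2 - Z1 ⇒ id - Z1 ⇒ id - Z2 ⇒ id - id

Two distinct leftmost derivations for the same string.

Ambiguous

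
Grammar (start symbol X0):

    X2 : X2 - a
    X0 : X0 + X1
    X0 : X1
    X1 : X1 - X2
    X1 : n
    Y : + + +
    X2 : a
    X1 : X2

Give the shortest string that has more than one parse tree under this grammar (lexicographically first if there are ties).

a - a

length 1: no string has ≥2 trees
length 3: a - a has 2 parse trees

Two derivations of a - a:
  X0 ⇒ X1 ⇒ X1 - X2 ⇒ X2 - X2 ⇒ a - X2 ⇒ a - a
  X0 ⇒ X1 ⇒ X2 ⇒ X2 - a ⇒ a - a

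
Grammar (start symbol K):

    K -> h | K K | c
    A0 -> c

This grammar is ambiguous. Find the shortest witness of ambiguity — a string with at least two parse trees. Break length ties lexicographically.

length 1: no string has ≥2 trees
length 2: no string has ≥2 trees
length 3: c c c has 2 parse trees

Two derivations of c c c:
  K ⇒ K K ⇒ K K K ⇒ c K K ⇒ c c K ⇒ c c c
  K ⇒ K K ⇒ c K ⇒ c K K ⇒ c c K ⇒ c c c

c c c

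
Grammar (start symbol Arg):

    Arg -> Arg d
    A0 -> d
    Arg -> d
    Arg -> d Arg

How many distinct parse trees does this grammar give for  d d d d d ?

Parse trees for d d d d d (showing first 6 of 16):
  [Arg [Arg [Arg [Arg [Arg d] d] d] d] d]
  [Arg [Arg [Arg [Arg d [Arg d]] d] d] d]
  [Arg [Arg [Arg d [Arg [Arg d] d]] d] d]
  [Arg [Arg [Arg d [Arg d [Arg d]]] d] d]
  [Arg [Arg d [Arg [Arg [Arg d] d] d]] d]
  [Arg [Arg d [Arg [Arg d [Arg d]] d]] d]

16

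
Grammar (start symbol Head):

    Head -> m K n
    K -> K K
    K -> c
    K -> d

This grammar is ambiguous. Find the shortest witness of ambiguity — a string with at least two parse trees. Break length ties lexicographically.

length 3: no string has ≥2 trees
length 4: no string has ≥2 trees
length 5: m c c c n has 2 parse trees

Two derivations of m c c c n:
  Head ⇒ m K n ⇒ m K K n ⇒ m K K K n ⇒ m c K K n ⇒ m c c K n ⇒ m c c c n
  Head ⇒ m K n ⇒ m K K n ⇒ m c K n ⇒ m c K K n ⇒ m c c K n ⇒ m c c c n

m c c c n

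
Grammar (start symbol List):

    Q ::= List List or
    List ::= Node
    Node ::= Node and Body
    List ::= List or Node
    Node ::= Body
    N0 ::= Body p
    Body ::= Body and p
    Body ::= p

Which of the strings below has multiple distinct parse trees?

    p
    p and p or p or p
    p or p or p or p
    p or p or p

p and p or p or p

p: 1 tree
p and p or p or p: 2 trees
p or p or p or p: 1 tree
p or p or p: 1 tree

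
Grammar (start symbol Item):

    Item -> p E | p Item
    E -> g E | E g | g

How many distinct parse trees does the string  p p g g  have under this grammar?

Parse trees for p p g g:
  [Item p [Item p [E g [E g]]]]
  [Item p [Item p [E [E g] g]]]

2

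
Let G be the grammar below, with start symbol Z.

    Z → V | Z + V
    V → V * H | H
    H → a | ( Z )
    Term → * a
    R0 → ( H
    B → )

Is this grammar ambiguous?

(Term, R0, B are unreachable from Z, so their rules don't affect L(Z).) This is a standard precedence ladder (Z over V over H), with each level left-recursive on its own operator ('+' at Z, '*' at V). That structure is LR(1), hence unambiguous.

Unambiguous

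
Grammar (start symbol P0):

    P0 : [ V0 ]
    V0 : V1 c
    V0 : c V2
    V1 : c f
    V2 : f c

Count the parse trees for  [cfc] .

Parse trees for [cfc]:
  [P0 [ [V0 [V1 c f] c] ]]
  [P0 [ [V0 c [V2 f c]] ]]

2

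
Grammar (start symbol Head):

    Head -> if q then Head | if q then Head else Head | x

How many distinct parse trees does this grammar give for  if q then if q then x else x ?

Parse trees for if q then if q then x else x:
  [Head if q then [Head if q then [Head x] else [Head x]]]
  [Head if q then [Head if q then [Head x]] else [Head x]]

2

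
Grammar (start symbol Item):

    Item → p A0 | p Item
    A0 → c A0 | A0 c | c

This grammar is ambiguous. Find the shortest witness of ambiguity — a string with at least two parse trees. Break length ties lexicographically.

length 2: no string has ≥2 trees
length 3: p c c has 2 parse trees

Two derivations of p c c:
  Item ⇒ p A0 ⇒ p c A0 ⇒ p c c
  Item ⇒ p A0 ⇒ p A0 c ⇒ p c c

p c c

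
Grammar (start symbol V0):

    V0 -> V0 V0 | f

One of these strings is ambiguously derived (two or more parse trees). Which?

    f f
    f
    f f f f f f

f f f f f f

f f: 1 tree
f: 1 tree
f f f f f f: 42 trees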